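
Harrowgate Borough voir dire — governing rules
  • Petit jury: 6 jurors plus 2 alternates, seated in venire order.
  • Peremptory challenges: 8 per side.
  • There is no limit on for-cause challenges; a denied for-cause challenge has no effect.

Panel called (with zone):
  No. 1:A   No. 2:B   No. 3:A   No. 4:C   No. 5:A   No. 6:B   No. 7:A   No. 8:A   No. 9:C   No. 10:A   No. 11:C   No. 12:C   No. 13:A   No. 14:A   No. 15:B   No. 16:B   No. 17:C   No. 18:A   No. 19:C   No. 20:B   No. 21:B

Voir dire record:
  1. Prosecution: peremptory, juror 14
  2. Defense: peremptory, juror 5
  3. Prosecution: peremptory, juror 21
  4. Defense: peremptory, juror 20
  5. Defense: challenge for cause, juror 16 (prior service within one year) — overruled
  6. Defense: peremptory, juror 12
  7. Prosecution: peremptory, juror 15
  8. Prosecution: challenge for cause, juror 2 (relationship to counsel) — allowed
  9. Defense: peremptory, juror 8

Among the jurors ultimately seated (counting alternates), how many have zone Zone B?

Removed: #2, #5, #8, #12, #14, #15, #20, #21.
Seated (8 incl. alternates): #1, #3, #4, #6, #7, #9, #10, #11.
Of those, in Zone B: #6 → 1.

1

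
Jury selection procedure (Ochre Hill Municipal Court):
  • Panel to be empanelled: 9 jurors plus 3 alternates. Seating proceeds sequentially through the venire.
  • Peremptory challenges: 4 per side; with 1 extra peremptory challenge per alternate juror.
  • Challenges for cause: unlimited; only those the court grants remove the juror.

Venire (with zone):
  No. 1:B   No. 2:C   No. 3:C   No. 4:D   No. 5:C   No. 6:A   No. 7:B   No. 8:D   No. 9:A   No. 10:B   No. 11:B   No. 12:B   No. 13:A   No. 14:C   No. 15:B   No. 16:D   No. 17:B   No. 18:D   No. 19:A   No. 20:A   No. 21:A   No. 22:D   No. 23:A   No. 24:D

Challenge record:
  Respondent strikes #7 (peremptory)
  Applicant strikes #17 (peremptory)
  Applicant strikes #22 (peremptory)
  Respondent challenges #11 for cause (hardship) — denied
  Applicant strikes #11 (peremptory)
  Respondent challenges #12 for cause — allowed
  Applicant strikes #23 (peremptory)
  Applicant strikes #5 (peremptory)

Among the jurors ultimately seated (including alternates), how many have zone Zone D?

Removed: #5, #7, #11, #12, #17, #22, #23.
Seated (12 incl. alternates): #1, #2, #3, #4, #6, #8, #9, #10, #13, #14, #15, #16.
Of those, in Zone D: #4, #8, #16 → 3.

3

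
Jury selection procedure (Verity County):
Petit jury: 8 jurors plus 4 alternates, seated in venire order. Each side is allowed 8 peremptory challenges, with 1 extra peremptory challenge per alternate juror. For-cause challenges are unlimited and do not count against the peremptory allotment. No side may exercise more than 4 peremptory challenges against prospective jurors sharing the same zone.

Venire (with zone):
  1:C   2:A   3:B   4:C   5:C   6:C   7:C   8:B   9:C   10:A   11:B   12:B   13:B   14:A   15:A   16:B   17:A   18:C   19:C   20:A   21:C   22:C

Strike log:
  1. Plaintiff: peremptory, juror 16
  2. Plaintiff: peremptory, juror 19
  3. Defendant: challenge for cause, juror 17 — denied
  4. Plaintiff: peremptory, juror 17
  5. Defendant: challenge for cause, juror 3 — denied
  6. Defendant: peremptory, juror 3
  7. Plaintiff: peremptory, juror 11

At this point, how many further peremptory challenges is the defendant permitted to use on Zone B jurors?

Defendant peremptories so far: #3 — 1 of 12 used, 11 left overall.
Against Zone B: #3 — 1 used; per-zone cap 4 leaves 3.
Binding limit: min(11, 3) = 3.

3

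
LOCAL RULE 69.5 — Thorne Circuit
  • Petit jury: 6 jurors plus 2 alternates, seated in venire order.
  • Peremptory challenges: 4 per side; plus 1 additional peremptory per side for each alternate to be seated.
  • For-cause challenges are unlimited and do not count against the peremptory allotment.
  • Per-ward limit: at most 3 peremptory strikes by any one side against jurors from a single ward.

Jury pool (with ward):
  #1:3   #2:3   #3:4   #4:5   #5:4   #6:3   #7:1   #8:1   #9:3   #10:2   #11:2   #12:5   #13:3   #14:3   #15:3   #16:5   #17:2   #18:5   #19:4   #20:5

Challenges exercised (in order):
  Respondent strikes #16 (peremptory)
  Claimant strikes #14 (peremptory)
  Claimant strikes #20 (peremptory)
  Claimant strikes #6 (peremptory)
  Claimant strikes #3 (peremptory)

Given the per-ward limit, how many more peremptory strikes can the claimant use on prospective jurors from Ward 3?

Claimant peremptories so far: #14, #20, #6, #3 — 4 of 6 used, 2 left overall.
Against Ward 3: #14, #6 — 2 used; per-ward cap 3 leaves 1.
Binding limit: min(2, 1) = 1.

1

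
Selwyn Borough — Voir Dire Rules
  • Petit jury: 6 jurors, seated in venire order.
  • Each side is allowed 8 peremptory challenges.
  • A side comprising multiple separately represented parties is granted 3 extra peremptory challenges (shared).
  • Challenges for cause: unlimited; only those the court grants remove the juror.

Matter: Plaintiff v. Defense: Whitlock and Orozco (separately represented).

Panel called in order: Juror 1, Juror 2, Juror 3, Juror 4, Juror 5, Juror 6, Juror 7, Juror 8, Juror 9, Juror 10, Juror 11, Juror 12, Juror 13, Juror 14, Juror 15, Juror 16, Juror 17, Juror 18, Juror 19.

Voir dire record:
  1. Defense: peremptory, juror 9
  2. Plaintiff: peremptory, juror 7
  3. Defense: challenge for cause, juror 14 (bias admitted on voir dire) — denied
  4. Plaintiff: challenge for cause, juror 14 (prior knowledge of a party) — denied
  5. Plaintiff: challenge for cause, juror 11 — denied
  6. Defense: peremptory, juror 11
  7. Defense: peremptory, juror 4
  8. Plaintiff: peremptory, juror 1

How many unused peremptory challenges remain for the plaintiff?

Plaintiff allotment: 8.
Plaintiff peremptories used: #7, #1 — 2 (for-cause on #14, #11 don't count).
Remaining: 8 − 2 = 6.

6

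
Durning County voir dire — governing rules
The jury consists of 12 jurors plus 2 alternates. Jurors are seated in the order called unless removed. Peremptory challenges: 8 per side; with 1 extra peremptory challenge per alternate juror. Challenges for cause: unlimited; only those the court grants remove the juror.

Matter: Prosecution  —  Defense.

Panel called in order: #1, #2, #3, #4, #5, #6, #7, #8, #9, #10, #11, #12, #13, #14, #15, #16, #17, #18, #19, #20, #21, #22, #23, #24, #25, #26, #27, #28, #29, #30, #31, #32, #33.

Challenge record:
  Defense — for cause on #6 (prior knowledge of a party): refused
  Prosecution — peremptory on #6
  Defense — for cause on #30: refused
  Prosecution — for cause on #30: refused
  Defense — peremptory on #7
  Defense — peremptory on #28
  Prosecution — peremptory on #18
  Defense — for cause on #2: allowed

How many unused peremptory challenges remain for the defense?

Defense allotment: 8 base + 1 × 2 alternates = 10.
Defense peremptories used: #7, #28 — 2 (for-cause on #6, #30, #2 don't count).
Remaining: 10 − 2 = 8.

8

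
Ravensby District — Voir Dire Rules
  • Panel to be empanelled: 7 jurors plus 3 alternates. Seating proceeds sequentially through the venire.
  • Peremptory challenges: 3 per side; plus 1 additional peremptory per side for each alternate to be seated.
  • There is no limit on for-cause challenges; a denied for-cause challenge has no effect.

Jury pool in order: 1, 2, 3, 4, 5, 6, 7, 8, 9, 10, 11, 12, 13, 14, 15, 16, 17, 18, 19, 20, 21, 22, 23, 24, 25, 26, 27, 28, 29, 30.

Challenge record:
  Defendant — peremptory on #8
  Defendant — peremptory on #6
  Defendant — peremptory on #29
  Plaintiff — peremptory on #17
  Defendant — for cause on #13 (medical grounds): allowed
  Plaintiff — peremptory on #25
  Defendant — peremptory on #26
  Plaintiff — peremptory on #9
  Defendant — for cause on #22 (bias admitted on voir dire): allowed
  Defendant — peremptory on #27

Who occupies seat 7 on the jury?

Removed: #6, #8, #9, #13, #17, #22, #25, #26, #27, #29.
Seating in order: seats 1–7 → #1, #2, #3, #4, #5, #7, #10; alternates → #11, #12, #14.
So seat 7 is #10.

10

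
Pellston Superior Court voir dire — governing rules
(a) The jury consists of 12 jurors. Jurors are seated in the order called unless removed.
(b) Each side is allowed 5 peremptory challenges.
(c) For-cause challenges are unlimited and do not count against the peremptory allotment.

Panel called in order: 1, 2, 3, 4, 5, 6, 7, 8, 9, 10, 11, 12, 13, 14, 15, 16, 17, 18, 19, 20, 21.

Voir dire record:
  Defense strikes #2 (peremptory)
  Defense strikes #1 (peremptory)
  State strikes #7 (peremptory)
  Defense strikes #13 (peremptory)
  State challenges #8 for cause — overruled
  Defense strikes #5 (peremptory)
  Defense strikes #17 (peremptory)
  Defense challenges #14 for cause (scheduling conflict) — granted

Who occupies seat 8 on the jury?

Removed: #1, #2, #5, #7, #13, #14, #17. (#8 stays — for-cause denied.)
Seating in order: seats 1–12 → #3, #4, #6, #8, #9, #10, #11, #12, #15, #16, #18, #19.
So seat 8 is #12.

12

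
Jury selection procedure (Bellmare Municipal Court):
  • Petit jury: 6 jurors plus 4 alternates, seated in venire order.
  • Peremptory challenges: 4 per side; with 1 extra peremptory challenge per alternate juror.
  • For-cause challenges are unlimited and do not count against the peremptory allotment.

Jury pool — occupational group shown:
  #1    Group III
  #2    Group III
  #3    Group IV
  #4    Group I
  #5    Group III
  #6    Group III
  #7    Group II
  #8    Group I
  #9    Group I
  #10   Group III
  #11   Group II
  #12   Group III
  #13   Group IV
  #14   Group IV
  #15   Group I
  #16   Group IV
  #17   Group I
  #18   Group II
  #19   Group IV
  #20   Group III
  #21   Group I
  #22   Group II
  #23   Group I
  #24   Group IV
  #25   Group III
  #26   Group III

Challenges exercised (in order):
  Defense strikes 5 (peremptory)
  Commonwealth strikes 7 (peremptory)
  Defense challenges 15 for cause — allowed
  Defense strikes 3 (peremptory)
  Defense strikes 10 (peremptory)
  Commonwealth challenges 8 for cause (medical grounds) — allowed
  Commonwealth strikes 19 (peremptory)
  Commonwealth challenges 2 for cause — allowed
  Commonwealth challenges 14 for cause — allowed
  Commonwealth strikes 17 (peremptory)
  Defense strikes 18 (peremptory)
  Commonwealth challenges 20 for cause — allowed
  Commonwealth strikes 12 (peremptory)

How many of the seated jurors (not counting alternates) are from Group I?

Removed: #2, #3, #5, #7, #8, #10, #12, #14, #15, #17, #18, #19, #20.
Seated jurors 1–6: #1, #4, #6, #9, #11, #13 (alternates #16, #21, #22, #23 not counted).
Of those, in Group I: #4, #9 → 2.

2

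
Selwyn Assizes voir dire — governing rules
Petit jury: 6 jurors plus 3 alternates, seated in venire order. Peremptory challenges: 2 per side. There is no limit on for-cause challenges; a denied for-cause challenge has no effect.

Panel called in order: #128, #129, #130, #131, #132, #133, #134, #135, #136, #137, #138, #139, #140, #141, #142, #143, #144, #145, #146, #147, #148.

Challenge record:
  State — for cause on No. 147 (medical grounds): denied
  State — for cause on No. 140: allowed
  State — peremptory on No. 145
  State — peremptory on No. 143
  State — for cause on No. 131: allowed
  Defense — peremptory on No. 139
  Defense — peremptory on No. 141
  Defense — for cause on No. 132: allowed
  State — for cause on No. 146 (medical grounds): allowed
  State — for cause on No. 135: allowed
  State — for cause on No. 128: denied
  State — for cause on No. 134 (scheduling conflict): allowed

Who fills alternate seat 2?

142

Removed: #131, #132, #134, #135, #139, #140, #141, #143, #145, #146. (#128, #147 stay — for-cause denied.)
Filling seats in venire order through position 8: #128, #129, #130, #133, #136, #137, #138, #142.
So alternate 2 is #142.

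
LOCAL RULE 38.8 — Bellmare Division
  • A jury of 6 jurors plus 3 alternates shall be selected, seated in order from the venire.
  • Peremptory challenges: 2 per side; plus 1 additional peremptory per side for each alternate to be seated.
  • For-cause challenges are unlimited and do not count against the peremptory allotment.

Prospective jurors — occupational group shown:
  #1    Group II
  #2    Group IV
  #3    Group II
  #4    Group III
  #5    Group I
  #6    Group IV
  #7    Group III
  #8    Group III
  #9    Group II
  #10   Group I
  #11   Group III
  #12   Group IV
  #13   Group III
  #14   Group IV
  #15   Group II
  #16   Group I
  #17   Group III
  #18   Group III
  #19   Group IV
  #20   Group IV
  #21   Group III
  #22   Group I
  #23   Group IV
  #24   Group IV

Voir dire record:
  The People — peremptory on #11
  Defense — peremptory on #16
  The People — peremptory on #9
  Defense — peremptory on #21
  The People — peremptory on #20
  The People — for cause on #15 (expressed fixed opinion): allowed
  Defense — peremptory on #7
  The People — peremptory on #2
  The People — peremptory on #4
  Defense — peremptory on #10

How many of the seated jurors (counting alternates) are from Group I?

Removed: #2, #4, #7, #9, #10, #11, #15, #16, #20, #21.
Seated (9 incl. alternates): #1, #3, #5, #6, #8, #12, #13, #14, #17.
Of those, in Group I: #5 → 1.

1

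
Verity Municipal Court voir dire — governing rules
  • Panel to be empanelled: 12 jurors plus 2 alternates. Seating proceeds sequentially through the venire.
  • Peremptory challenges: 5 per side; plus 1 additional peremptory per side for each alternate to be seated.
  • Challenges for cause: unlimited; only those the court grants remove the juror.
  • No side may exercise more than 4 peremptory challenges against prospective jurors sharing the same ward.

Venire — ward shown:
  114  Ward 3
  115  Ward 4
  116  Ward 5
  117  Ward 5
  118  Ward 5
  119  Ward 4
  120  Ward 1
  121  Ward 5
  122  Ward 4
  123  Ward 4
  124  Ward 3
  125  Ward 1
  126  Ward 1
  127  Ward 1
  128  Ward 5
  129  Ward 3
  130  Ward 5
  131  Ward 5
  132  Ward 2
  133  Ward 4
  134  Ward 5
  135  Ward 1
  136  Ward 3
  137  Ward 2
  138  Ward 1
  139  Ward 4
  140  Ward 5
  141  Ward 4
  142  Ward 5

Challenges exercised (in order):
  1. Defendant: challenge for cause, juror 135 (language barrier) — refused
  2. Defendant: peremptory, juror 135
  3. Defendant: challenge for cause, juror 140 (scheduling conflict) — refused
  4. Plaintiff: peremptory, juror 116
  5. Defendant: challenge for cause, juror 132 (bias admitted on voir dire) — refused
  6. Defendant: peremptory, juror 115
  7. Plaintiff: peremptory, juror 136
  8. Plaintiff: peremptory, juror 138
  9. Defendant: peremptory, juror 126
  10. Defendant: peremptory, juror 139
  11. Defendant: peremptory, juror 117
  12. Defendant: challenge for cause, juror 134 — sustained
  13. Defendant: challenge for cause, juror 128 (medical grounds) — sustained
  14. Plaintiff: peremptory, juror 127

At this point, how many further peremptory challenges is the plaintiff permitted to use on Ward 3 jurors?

3

Plaintiff peremptories so far: #116, #136, #138, #127 — 4 of 7 used, 3 left overall.
Against Ward 3: #136 — 1 used; per-ward cap 4 leaves 3.
Binding limit: min(3, 3) = 3.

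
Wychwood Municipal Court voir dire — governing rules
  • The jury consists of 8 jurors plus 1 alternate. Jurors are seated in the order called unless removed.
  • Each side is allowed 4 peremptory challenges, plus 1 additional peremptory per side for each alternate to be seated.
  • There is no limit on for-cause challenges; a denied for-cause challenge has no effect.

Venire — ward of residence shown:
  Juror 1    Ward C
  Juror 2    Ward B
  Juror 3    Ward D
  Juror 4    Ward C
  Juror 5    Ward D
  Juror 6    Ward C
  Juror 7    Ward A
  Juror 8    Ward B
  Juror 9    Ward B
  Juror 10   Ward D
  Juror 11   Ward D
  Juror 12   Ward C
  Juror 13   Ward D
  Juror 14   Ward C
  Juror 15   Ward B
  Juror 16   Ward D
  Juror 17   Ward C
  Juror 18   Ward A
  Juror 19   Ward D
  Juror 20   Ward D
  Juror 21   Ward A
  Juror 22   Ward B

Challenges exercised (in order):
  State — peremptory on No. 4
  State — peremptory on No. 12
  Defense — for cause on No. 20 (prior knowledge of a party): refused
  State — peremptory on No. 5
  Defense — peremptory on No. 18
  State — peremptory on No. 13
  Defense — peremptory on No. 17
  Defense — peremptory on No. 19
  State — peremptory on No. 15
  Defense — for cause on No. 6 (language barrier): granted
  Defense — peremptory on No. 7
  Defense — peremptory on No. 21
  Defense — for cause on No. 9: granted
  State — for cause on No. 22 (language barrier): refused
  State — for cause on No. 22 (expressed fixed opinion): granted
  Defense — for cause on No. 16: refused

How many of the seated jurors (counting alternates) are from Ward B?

2

Removed: #4, #5, #6, #7, #9, #12, #13, #15, #17, #18, #19, #21, #22.
Seated (9 incl. alternates): #1, #2, #3, #8, #10, #11, #14, #16, #20.
Of those, in Ward B: #2, #8 → 2.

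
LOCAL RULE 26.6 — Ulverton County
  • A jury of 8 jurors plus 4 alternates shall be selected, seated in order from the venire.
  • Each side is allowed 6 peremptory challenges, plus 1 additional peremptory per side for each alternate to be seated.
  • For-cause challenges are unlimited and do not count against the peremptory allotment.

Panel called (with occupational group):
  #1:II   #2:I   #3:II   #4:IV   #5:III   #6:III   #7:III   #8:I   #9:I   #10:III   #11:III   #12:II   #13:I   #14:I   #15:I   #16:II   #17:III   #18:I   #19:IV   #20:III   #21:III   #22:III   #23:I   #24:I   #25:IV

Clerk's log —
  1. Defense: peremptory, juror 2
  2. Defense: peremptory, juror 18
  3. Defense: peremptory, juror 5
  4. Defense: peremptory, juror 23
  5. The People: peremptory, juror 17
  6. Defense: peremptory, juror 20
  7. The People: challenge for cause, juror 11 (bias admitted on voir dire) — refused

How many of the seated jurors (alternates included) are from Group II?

3

Removed: #2, #5, #17, #18, #20, #23.
Seated (12 incl. alternates): #1, #3, #4, #6, #7, #8, #9, #10, #11, #12, #13, #14.
Of those, in Group II: #1, #3, #12 → 3.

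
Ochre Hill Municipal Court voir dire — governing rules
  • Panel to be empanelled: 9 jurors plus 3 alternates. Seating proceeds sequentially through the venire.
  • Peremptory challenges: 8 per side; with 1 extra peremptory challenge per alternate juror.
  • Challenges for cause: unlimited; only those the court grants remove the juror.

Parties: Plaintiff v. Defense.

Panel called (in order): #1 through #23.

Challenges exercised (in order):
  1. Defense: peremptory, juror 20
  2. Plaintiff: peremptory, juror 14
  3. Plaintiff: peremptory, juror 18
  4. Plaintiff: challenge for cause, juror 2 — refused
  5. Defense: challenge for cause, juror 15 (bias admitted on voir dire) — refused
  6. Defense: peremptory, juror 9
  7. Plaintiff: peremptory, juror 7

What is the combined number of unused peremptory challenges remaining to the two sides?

17

Plaintiff allotment: 8 base + 1 × 3 alternates = 11. Defense allotment: 8 base + 1 × 3 alternates = 11.
Plaintiff peremptories used: #14, #18, #7 — 3 (the for-cause on #2 doesn't count).
Defense peremptories used: #20, #9 — 2 (the for-cause on #15 doesn't count).
Remaining: (11 − 3) + (11 − 2) = 17.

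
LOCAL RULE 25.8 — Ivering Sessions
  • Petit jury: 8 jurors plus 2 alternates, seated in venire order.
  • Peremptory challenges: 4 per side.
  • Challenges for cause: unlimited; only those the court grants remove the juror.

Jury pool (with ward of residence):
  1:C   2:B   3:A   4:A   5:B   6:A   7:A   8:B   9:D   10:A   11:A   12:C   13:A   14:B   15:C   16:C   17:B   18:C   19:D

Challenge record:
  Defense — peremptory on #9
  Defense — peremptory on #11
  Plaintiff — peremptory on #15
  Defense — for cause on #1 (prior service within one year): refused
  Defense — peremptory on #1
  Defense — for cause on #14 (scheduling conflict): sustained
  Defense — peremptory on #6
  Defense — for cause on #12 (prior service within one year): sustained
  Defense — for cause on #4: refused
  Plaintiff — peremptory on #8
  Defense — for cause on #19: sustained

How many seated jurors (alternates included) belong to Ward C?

Removed: #1, #6, #8, #9, #11, #12, #14, #15, #19.
Seated (10 incl. alternates): #2, #3, #4, #5, #7, #10, #13, #16, #17, #18.
Of those, in Ward C: #16, #18 → 2.

2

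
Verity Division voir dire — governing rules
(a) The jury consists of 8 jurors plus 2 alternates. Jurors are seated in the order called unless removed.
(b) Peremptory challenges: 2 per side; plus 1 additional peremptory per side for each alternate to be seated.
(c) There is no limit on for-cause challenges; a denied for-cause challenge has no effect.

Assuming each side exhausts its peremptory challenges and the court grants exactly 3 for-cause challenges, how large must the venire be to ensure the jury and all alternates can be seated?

Seats to fill: 8 + 2 alternates = 10.
Peremptories: 2 + 1×2 = 4 per side × 2 sides = 8.
For-cause removals: 3.
Minimum venire: 10 + 8 + 3 = 21.

21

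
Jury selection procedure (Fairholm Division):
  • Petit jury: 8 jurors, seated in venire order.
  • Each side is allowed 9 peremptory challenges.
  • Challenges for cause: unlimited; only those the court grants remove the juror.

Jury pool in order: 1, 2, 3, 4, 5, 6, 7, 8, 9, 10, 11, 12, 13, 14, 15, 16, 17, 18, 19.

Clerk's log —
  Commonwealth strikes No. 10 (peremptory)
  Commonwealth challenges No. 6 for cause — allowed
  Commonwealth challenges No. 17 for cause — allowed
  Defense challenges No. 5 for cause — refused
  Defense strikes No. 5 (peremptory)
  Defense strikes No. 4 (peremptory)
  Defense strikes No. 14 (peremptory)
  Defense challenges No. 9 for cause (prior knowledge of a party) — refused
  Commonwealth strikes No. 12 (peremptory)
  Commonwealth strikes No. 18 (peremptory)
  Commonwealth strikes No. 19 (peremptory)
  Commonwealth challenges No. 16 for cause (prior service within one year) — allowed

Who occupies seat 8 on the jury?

13

Removed: #4, #5, #6, #10, #12, #14, #16, #17, #18, #19. (#9 stays — for-cause denied.)
Seating in order: seats 1–8 → #1, #2, #3, #7, #8, #9, #11, #13.
So seat 8 is #13.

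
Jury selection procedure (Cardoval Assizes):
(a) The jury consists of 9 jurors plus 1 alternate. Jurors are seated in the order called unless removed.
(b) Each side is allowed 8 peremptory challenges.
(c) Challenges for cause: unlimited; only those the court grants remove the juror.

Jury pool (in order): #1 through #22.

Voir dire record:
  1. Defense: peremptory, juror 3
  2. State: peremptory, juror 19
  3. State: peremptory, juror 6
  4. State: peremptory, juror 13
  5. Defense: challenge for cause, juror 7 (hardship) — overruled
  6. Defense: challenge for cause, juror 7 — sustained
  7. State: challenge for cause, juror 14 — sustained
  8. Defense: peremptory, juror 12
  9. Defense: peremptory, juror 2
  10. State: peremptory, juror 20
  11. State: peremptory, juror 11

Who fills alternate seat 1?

Removed: #2, #3, #6, #7, #11, #12, #13, #14, #19, #20.
Seating in order: seats 1–9 → #1, #4, #5, #8, #9, #10, #15, #16, #17; alternates → #18.
So alternate 1 is #18.

18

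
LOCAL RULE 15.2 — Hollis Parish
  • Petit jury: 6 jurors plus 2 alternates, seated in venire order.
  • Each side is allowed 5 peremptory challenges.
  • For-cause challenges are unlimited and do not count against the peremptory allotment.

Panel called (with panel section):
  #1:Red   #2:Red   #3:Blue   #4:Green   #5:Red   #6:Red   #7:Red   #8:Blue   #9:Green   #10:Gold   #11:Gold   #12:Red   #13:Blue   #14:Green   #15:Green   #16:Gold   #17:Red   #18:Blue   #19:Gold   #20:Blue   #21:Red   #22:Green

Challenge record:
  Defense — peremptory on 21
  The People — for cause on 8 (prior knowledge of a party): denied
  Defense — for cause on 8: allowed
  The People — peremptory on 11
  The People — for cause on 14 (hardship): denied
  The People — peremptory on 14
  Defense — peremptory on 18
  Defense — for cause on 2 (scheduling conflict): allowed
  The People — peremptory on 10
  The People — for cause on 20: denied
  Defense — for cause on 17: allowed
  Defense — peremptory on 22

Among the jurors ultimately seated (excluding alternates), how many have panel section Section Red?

Removed: #2, #8, #10, #11, #14, #17, #18, #21, #22.
Seated jurors 1–6: #1, #3, #4, #5, #6, #7 (alternates #9, #12 not counted).
Of those, in Section Red: #1, #5, #6, #7 → 4.

4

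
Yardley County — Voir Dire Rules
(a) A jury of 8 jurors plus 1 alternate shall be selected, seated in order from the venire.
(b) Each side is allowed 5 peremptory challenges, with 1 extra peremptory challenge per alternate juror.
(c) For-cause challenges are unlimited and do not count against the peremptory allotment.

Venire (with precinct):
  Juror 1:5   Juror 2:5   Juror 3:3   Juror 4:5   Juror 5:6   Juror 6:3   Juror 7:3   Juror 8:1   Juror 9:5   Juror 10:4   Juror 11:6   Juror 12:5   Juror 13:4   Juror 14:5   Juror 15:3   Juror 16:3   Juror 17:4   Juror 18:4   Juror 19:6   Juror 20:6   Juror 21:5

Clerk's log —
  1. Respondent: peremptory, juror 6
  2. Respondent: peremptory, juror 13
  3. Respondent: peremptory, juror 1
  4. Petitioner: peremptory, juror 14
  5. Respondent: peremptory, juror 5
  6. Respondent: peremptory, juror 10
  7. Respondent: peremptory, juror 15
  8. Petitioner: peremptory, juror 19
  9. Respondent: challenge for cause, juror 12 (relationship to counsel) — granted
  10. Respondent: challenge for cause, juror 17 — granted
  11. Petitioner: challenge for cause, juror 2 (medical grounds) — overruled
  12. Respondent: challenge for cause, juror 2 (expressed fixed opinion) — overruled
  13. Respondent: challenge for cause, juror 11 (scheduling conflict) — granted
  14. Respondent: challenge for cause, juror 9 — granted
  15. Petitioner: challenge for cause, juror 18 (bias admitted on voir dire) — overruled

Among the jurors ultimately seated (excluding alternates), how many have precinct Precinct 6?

Removed: #1, #5, #6, #9, #10, #11, #12, #13, #14, #15, #17, #19.
Seated jurors 1–8: #2, #3, #4, #7, #8, #16, #18, #20 (alternates #21 not counted).
Of those, in Precinct 6: #20 → 1.

1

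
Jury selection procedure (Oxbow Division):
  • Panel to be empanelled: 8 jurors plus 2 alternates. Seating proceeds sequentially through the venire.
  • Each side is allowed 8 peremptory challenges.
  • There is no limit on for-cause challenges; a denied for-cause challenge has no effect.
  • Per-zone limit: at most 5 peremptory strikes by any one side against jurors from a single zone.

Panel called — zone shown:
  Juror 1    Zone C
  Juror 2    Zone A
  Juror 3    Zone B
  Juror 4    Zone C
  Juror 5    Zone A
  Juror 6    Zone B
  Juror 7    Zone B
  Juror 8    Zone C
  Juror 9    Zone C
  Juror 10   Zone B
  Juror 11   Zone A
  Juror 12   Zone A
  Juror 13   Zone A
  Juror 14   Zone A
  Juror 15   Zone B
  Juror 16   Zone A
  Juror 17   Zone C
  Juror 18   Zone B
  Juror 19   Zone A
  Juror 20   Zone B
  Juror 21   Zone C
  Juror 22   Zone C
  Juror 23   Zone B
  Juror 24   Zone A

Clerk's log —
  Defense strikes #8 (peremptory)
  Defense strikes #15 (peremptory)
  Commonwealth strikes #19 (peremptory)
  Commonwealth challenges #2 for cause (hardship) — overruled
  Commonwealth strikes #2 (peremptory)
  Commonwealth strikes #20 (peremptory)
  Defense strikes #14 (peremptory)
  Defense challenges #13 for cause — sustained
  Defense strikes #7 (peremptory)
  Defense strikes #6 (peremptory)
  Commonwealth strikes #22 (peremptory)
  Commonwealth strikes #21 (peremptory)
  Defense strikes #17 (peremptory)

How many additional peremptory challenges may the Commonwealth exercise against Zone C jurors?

Commonwealth peremptories so far: #19, #2, #20, #22, #21 — 5 of 8 used, 3 left overall.
Against Zone C: #22, #21 — 2 used; per-zone cap 5 leaves 3.
Binding limit: min(3, 3) = 3.

3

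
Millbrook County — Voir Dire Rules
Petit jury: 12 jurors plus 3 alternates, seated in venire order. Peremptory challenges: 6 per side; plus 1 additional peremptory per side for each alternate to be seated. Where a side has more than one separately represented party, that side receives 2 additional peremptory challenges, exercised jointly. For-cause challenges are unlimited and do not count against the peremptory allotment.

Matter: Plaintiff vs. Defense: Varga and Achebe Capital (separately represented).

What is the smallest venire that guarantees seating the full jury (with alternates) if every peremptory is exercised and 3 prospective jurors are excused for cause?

Seats to fill: 12 + 3 alternates = 15.
Peremptories — Plaintiff: 6 + 1×3 = 9; Defense: 6 + 1×3 + 2 = 11; total 20.
For-cause removals: 3.
Minimum venire: 15 + 20 + 3 = 38.

38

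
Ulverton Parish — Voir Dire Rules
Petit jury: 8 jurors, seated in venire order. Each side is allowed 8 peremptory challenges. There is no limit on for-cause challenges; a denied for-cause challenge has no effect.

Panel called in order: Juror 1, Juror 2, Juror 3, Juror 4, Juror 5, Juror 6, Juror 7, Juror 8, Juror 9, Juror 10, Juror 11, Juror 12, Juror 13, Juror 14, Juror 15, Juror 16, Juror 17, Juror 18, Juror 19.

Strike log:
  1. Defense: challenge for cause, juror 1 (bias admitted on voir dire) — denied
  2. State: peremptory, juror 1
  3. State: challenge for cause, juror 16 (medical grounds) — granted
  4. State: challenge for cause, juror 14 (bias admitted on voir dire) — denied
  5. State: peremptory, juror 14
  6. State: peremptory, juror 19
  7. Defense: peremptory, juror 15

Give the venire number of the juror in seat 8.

Removed: #1, #14, #15, #16, #19.
Seating in order: seats 1–8 → #2, #3, #4, #5, #6, #7, #8, #9.
So seat 8 is #9.

9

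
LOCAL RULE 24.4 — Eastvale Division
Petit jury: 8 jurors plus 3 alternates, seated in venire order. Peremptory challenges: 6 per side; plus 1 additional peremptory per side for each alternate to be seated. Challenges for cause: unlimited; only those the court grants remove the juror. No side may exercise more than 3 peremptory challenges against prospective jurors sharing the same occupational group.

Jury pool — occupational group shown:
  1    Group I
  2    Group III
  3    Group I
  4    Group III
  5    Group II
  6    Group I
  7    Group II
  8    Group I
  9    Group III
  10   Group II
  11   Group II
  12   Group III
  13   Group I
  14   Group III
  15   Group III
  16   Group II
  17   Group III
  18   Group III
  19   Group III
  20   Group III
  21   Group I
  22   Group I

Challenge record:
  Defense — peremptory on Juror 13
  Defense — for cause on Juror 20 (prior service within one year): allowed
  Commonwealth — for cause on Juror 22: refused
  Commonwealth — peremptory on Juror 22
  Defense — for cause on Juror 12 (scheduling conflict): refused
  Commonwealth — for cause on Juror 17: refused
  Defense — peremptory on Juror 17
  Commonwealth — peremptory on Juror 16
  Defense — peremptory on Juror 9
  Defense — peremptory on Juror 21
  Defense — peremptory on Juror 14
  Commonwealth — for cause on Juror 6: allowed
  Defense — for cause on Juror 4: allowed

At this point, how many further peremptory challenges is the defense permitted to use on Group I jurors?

Defense peremptories so far: #13, #17, #9, #21, #14 — 5 of 9 used, 4 left overall.
Against Group I: #13, #21 — 2 used; per-group cap 3 leaves 1.
Binding limit: min(4, 1) = 1.

1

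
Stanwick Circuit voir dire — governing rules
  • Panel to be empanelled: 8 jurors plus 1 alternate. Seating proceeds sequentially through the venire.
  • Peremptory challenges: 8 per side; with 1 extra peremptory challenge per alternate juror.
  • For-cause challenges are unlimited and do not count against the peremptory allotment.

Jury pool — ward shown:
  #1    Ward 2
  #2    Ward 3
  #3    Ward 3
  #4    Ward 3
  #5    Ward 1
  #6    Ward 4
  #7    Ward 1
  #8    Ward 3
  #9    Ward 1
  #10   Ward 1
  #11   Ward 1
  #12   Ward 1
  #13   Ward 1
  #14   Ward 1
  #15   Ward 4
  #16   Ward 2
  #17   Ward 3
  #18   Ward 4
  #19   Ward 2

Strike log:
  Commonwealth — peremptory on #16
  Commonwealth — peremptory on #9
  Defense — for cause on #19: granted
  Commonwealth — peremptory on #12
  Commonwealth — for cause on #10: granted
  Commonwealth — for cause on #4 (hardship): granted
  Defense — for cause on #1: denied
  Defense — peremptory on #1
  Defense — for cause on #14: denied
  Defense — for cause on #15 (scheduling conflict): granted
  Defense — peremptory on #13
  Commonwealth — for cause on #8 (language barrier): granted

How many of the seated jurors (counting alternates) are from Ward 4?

Removed: #1, #4, #8, #9, #10, #12, #13, #15, #16, #19.
Seated (9 incl. alternates): #2, #3, #5, #6, #7, #11, #14, #17, #18.
Of those, in Ward 4: #6, #18 → 2.

2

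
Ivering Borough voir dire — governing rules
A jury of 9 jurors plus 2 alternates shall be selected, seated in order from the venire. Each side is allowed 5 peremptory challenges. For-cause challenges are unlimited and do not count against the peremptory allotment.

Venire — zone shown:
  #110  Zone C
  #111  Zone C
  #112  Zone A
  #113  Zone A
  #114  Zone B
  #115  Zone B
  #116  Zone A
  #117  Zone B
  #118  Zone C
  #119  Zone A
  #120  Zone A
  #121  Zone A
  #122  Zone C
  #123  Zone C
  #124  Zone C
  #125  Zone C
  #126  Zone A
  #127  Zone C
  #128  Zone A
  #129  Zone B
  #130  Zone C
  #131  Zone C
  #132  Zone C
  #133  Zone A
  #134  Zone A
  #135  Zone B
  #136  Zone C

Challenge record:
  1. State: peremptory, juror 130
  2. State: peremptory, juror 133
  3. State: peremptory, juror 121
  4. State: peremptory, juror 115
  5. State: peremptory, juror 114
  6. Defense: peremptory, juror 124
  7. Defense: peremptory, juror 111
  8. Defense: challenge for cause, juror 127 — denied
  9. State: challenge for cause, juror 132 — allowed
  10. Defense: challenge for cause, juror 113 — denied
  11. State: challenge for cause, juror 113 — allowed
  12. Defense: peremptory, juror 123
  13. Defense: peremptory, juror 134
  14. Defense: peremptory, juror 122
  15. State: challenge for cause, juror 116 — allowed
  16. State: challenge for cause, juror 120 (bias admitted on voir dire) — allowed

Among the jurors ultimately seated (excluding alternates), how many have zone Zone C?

Removed: #111, #113, #114, #115, #116, #120, #121, #122, #123, #124, #130, #132, #133, #134.
Seated jurors 1–9: #110, #112, #117, #118, #119, #125, #126, #127, #128 (alternates #129, #131 not counted).
Of those, in Zone C: #110, #118, #125, #127 → 4.

4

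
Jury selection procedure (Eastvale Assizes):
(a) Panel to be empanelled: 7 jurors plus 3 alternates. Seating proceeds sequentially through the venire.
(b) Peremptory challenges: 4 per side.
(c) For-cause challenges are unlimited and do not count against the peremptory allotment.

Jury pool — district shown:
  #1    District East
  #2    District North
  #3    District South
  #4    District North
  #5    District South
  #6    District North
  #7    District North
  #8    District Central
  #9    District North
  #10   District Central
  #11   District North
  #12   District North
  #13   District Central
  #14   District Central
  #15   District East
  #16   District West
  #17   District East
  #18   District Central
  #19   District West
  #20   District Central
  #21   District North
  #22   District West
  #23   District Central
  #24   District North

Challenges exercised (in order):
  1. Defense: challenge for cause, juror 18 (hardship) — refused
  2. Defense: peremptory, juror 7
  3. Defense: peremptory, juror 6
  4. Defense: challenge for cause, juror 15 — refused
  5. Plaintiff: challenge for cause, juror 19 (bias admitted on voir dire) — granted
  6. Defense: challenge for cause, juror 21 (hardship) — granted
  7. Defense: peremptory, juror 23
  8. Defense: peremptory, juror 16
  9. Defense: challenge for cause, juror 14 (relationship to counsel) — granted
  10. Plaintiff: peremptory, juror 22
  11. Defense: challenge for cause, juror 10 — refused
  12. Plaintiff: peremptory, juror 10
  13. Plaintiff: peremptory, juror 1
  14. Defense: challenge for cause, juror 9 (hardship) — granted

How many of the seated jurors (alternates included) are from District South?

2

Removed: #1, #6, #7, #9, #10, #14, #16, #19, #21, #22, #23.
Seated (10 incl. alternates): #2, #3, #4, #5, #8, #11, #12, #13, #15, #17.
Of those, in District South: #3, #5 → 2.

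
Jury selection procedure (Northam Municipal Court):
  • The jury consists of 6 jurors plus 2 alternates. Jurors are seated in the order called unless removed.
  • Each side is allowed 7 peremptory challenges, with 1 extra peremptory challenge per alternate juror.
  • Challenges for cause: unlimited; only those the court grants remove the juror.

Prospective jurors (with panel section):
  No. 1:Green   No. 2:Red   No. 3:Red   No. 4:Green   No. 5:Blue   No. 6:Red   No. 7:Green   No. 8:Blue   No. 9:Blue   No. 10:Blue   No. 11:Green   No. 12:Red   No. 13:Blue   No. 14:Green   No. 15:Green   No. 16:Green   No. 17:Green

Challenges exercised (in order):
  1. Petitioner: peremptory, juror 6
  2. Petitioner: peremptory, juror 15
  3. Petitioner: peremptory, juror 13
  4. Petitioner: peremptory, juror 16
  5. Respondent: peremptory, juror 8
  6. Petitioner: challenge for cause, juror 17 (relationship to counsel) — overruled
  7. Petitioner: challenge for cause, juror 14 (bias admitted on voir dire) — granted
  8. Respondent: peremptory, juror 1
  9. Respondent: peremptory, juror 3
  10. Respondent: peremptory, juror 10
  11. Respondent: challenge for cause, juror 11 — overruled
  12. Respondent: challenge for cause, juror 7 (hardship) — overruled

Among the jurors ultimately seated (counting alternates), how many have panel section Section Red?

2

Removed: #1, #3, #6, #8, #10, #13, #14, #15, #16.
Seated (8 incl. alternates): #2, #4, #5, #7, #9, #11, #12, #17.
Of those, in Section Red: #2, #12 → 2.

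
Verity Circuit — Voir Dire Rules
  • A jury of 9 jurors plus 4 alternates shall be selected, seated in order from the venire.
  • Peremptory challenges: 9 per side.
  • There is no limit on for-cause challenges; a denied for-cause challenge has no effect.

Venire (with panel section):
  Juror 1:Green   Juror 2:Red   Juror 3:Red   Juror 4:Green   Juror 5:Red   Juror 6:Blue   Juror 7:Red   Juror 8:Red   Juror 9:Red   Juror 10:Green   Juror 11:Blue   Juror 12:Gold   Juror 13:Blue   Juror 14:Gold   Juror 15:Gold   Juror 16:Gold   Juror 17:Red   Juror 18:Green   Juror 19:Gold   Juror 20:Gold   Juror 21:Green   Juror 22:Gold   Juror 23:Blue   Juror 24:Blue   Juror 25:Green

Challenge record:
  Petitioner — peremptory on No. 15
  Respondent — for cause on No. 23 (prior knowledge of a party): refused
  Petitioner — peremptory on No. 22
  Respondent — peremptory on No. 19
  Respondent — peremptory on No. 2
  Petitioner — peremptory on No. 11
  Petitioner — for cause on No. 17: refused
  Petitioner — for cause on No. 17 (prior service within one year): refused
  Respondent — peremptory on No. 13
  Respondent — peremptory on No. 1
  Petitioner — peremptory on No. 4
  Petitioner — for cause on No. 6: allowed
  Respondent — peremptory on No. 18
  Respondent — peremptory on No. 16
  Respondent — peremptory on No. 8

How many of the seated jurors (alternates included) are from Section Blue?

Removed: #1, #2, #4, #6, #8, #11, #13, #15, #16, #18, #19, #22.
Seated (13 incl. alternates): #3, #5, #7, #9, #10, #12, #14, #17, #20, #21, #23, #24, #25.
Of those, in Section Blue: #23, #24 → 2.

2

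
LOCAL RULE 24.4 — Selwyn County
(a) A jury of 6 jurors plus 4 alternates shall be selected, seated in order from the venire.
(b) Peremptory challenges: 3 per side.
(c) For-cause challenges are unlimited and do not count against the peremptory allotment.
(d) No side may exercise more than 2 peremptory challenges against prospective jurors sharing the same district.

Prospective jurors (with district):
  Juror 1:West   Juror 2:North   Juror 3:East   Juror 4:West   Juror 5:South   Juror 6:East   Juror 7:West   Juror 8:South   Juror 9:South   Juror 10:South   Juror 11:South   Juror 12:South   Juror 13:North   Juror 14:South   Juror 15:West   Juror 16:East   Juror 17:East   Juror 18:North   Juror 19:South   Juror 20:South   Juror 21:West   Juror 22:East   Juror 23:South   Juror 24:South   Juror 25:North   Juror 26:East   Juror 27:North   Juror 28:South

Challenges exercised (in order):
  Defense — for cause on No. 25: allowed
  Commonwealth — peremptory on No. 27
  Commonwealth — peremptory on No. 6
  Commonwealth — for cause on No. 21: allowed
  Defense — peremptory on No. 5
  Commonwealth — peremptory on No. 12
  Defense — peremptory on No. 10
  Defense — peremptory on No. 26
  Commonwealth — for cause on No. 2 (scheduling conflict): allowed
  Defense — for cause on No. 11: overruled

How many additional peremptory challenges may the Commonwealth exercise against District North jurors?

0

Commonwealth peremptories so far: #27, #6, #12 — 3 of 3 used, 0 left overall.
Against District North: #27 — 1 used; per-district cap 2 leaves 1.
Binding limit: min(0, 1) = 0.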